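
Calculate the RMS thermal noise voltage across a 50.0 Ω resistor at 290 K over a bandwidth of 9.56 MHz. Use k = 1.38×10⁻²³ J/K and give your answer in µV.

2.77 µV

V_n = √(4kTRB)
4kTRB = 4 × 1.38×10⁻²³ × 290 × 5.00×10¹ × 9.56×10⁶ = 7.65×10⁻¹² V²
V_n = √(7.65×10⁻¹²) = 2.77×10⁻⁶ V = 2.77 µV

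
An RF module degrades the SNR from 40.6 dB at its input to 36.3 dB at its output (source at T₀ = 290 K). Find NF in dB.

NF (dB) = SNR_in(dB) − SNR_out(dB) when the source is at T₀
NF = 40.6 − 36.3 = 4.3 dB

4.3 dB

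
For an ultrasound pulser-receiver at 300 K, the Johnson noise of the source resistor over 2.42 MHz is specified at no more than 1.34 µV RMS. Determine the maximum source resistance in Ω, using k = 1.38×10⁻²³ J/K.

Johnson–Nyquist: V_n = √(4kTRB) ⇒ R = V_n² / (4kTB)
4kTB = 4 × 1.38×10⁻²³ × 300 × 2.42×10⁶ = 4.01×10⁻¹⁴
R = (1.34×10⁻⁶)² / 4.01×10⁻¹⁴ = 4.48×10¹ Ω = 44.8 Ω

44.8 Ω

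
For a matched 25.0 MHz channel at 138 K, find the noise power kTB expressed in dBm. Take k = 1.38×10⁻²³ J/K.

P_n = kTB = 1.38×10⁻²³ × 138 × 2.50×10⁷ = 4.76×10⁻¹⁴ W
In dBm: 10 log₁₀(4.76×10⁻¹⁴ / 10⁻³) = −103.2 dBm

−103.2 dBm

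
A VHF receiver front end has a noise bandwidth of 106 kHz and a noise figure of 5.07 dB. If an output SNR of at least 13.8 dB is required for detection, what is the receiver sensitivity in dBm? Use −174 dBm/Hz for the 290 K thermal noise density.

Sensitivity = −174 + 10 log₁₀(B) + NF + SNR_min
= −174 + 50.25 + 5.07 + 13.8
= −104.88 dBm → −104.9 dBm

−104.9 dBm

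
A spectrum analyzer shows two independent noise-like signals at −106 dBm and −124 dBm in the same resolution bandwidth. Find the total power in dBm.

Convert to linear, add, convert back:
P₁ = 2.51×10⁻¹⁴ W, P₂ = 3.98×10⁻¹⁶ W
P_tot = 2.55×10⁻¹⁴ W → 10 log₁₀(P_tot / 10⁻³) = −105.9 dBm

−105.9 dBm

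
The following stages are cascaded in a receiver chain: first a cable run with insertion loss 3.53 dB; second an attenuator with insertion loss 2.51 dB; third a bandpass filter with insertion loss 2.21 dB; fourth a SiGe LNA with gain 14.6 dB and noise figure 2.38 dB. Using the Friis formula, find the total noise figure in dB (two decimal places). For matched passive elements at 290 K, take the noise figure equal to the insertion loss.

10.63 dB

Convert to linear (a loss of L dB is a gain of −L dB): F_i = 10^(NF_i/10), G_i = 10^(G_i,dB/10)
  Stage 1: F_1 = 10^(3.53/10) = 2.254, G_1 = 10^(−3.53/10) = 0.4436
  Stage 2: F_2 = 10^(2.51/10) = 1.782, G_2 = 10^(−2.51/10) = 0.5610
  Stage 3: F_3 = 10^(2.21/10) = 1.663, G_3 = 10^(−2.21/10) = 0.6012
  Stage 4: F_4 = 10^(2.38/10) = 1.730, G_4 = 10^(14.6/10) = 28.84
Friis cascade:
  F = 2.254 + (1.782 − 1)/0.4436 + (1.663 − 1)/0.2489 + (1.730 − 1)/0.1496 = 11.56
NF = 10 log₁₀(11.56) = 10.63 dB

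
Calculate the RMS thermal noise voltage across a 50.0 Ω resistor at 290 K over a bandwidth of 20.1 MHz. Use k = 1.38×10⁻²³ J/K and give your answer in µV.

4.01 µV

V_n = √(4kTRB)
4kTRB = 4 × 1.38×10⁻²³ × 290 × 5.00×10¹ × 2.01×10⁷ = 1.61×10⁻¹¹ V²
V_n = √(1.61×10⁻¹¹) = 4.01×10⁻⁶ V = 4.01 µV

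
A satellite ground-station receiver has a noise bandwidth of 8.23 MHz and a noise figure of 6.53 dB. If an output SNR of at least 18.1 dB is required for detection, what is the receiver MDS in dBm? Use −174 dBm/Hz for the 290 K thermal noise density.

Sensitivity = −174 + 10 log₁₀(B) + NF + SNR_min
= −174 + 69.15 + 6.53 + 18.1
= −80.22 dBm → −80.2 dBm

−80.2 dBm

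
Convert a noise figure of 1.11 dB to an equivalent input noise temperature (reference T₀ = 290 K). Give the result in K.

F = 10^(1.11/10) = 1.29122
T_e = (F − 1)·T₀ = (1.29122 − 1) × 290 = 84.5 K

84.5 K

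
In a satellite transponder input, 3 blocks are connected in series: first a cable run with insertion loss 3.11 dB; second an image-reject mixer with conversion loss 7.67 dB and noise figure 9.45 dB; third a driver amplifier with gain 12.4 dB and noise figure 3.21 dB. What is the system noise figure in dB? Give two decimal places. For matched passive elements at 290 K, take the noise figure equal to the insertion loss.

Convert to linear (a loss of L dB is a gain of −L dB): F_i = 10^(NF_i/10), G_i = 10^(G_i,dB/10)
  Stage 1: F_1 = 10^(3.11/10) = 2.046, G_1 = 10^(−3.11/10) = 0.4887
  Stage 2: F_2 = 10^(9.45/10) = 8.810, G_2 = 10^(−7.67/10) = 0.1710
  Stage 3: F_3 = 10^(3.21/10) = 2.094, G_3 = 10^(12.4/10) = 17.38
Friis cascade:
  F = 2.046 + (8.810 − 1)/0.4887 + (2.094 − 1)/0.08356 = 31.12
NF = 10 log₁₀(31.12) = 14.93 dB

14.93 dB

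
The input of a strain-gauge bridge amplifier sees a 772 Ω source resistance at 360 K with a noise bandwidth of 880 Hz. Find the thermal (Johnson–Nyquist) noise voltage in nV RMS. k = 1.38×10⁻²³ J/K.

116 nV

V_n = √(4kTRB)
4kTRB = 4 × 1.38×10⁻²³ × 360 × 7.72×10² × 8.80×10² = 1.35×10⁻¹⁴ V²
V_n = √(1.35×10⁻¹⁴) = 1.16×10⁻⁷ V = 116 nV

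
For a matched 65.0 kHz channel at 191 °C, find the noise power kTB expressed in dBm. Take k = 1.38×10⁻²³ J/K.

−123.8 dBm

T = 191 °C + 273.15 = 464.15 K
P_n = kTB = 1.38×10⁻²³ × 464.15 × 6.50×10⁴ = 4.16×10⁻¹⁶ W
In dBm: 10 log₁₀(4.16×10⁻¹⁶ / 10⁻³) = −123.8 dBm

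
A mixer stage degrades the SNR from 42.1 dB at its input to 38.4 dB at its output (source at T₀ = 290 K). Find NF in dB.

NF (dB) = SNR_in(dB) − SNR_out(dB) when the source is at T₀
NF = 42.1 − 38.4 = 3.7 dB

3.7 dB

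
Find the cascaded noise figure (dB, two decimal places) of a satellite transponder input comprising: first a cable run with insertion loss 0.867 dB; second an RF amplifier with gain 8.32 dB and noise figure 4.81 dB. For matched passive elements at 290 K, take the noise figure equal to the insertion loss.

5.68 dB

Convert to linear (a loss of L dB is a gain of −L dB): F_i = 10^(NF_i/10), G_i = 10^(G_i,dB/10)
  Stage 1: F_1 = 10^(0.867/10) = 1.221, G_1 = 10^(−0.867/10) = 0.8190
  Stage 2: F_2 = 10^(4.81/10) = 3.027, G_2 = 10^(8.32/10) = 6.792
Friis cascade:
  F = 1.221 + (3.027 − 1)/0.8190 = 3.696
NF = 10 log₁₀(3.696) = 5.68 dB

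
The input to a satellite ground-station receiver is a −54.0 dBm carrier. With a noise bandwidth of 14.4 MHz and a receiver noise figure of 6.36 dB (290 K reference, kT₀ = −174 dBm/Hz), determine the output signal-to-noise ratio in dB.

Noise floor: N = −174 + 10 log₁₀(B) + NF
10 log₁₀(1.44×10⁷) = 71.58 dB
N = −174 + 71.58 + 6.36 = −96.06 dBm
SNR = P_sig − N = −54.0 − (−96.06) = 42.06 dB → 42.1 dB

42.1 dB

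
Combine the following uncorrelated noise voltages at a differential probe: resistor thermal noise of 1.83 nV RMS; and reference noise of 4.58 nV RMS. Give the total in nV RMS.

4.93 nV

Uncorrelated sources add in power (mean-square): V_tot = √(ΣV_i²)
V_tot = √[(1.83×10⁻⁹)² + (4.58×10⁻⁹)²] = 4.93×10⁻⁹ V = 4.93 nV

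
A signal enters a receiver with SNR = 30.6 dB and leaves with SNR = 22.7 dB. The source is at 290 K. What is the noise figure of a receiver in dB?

7.9 dB

NF (dB) = SNR_in(dB) − SNR_out(dB) when the source is at T₀
NF = 30.6 − 22.7 = 7.9 dB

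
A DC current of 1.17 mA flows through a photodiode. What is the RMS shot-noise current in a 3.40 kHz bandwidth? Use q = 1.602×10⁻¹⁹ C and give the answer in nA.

I_n = √(2qI·B)
2qI·B = 2 × 1.602×10⁻¹⁹ × 1.17×10⁻³ × 3.40×10³ = 1.27×10⁻¹⁸ A²
I_n = √(1.27×10⁻¹⁸) = 1.13×10⁻⁹ A = 1.13 nA

1.13 nA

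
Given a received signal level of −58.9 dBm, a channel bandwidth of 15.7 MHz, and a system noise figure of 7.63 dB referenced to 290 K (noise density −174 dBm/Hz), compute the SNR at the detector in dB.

Noise floor: N = −174 + 10 log₁₀(B) + NF
10 log₁₀(1.57×10⁷) = 71.96 dB
N = −174 + 71.96 + 7.63 = −94.41 dBm
SNR = P_sig − N = −58.9 − (−94.41) = 35.51 dB → 35.5 dB

35.5 dB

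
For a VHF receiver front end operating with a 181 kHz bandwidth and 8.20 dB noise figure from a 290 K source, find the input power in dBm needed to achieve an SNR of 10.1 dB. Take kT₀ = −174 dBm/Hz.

−103.1 dBm

Sensitivity = −174 + 10 log₁₀(B) + NF + SNR_min
= −174 + 52.58 + 8.20 + 10.1
= −103.12 dBm → −103.1 dBm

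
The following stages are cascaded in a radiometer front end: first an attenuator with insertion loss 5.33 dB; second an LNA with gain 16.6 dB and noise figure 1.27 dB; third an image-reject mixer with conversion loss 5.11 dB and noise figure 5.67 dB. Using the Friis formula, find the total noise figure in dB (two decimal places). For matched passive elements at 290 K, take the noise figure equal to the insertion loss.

Convert to linear (a loss of L dB is a gain of −L dB): F_i = 10^(NF_i/10), G_i = 10^(G_i,dB/10)
  Stage 1: F_1 = 10^(5.33/10) = 3.412, G_1 = 10^(−5.33/10) = 0.2931
  Stage 2: F_2 = 10^(1.27/10) = 1.340, G_2 = 10^(16.6/10) = 45.71
  Stage 3: F_3 = 10^(5.67/10) = 3.690, G_3 = 10^(−5.11/10) = 0.3083
Friis cascade:
  F = 3.412 + (1.340 − 1)/0.2931 + (3.690 − 1)/13.40 = 4.772
NF = 10 log₁₀(4.772) = 6.79 dB

6.79 dB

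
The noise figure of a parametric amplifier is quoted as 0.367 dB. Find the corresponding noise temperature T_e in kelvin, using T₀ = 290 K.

25.6 K

F = 10^(0.367/10) = 1.08818
T_e = (F − 1)·T₀ = (1.08818 − 1) × 290 = 25.6 K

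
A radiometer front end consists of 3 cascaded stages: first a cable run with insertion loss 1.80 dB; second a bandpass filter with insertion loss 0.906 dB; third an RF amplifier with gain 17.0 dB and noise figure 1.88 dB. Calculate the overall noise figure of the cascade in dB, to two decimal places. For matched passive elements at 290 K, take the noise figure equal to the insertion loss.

4.59 dB

Convert to linear (a loss of L dB is a gain of −L dB): F_i = 10^(NF_i/10), G_i = 10^(G_i,dB/10)
  Stage 1: F_1 = 10^(1.80/10) = 1.514, G_1 = 10^(−1.80/10) = 0.6607
  Stage 2: F_2 = 10^(0.906/10) = 1.232, G_2 = 10^(−0.906/10) = 0.8117
  Stage 3: F_3 = 10^(1.88/10) = 1.542, G_3 = 10^(17.0/10) = 50.12
Friis cascade:
  F = 1.514 + (1.232 − 1)/0.6607 + (1.542 − 1)/0.5363 = 2.875
NF = 10 log₁₀(2.875) = 4.59 dB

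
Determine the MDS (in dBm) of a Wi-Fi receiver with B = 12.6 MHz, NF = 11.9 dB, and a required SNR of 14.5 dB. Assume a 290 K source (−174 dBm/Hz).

−76.6 dBm

Sensitivity = −174 + 10 log₁₀(B) + NF + SNR_min
= −174 + 71 + 11.9 + 14.5
= −76.6 dBm → −76.6 dBm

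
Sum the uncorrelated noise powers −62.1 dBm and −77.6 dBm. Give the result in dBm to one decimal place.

Convert to linear, add, convert back:
P₁ = 6.17×10⁻¹⁰ W, P₂ = 1.74×10⁻¹¹ W
P_tot = 6.34×10⁻¹⁰ W → 10 log₁₀(P_tot / 10⁻³) = −62.0 dBm

−62.0 dBm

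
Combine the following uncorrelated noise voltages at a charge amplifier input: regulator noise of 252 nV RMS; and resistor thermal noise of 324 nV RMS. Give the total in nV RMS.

Uncorrelated sources add in power (mean-square): V_tot = √(ΣV_i²)
V_tot = √[(2.52×10⁻⁷)² + (3.24×10⁻⁷)²] = 4.10×10⁻⁷ V = 410 nV

410 nV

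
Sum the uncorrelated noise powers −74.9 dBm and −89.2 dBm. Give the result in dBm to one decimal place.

−74.7 dBm

Convert to linear, add, convert back:
P₁ = 3.24×10⁻¹¹ W, P₂ = 1.20×10⁻¹² W
P_tot = 3.36×10⁻¹¹ W → 10 log₁₀(P_tot / 10⁻³) = −74.7 dBm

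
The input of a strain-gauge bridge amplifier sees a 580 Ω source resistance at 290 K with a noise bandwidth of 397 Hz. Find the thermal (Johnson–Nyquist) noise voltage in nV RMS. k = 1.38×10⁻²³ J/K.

60.7 nV

V_n = √(4kTRB)
4kTRB = 4 × 1.38×10⁻²³ × 290 × 5.80×10² × 3.97×10² = 3.69×10⁻¹⁵ V²
V_n = √(3.69×10⁻¹⁵) = 6.07×10⁻⁸ V = 60.7 nV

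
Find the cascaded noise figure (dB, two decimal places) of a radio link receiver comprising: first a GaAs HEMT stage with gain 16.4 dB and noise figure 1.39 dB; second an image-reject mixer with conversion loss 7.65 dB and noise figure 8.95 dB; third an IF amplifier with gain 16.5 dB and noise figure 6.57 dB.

Convert to linear (a loss of L dB is a gain of −L dB): F_i = 10^(NF_i/10), G_i = 10^(G_i,dB/10)
  Stage 1: F_1 = 10^(1.39/10) = 1.377, G_1 = 10^(16.4/10) = 43.65
  Stage 2: F_2 = 10^(8.95/10) = 7.852, G_2 = 10^(−7.65/10) = 0.1718
  Stage 3: F_3 = 10^(6.57/10) = 4.539, G_3 = 10^(16.5/10) = 44.67
Friis cascade:
  F = 1.377 + (7.852 − 1)/43.65 + (4.539 − 1)/7.499 = 2.006
NF = 10 log₁₀(2.006) = 3.02 dB

3.02 dB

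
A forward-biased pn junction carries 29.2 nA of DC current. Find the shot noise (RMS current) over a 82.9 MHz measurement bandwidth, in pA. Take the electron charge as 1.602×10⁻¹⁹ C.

I_n = √(2qI·B)
2qI·B = 2 × 1.602×10⁻¹⁹ × 2.92×10⁻⁸ × 8.29×10⁷ = 7.76×10⁻¹⁹ A²
I_n = √(7.76×10⁻¹⁹) = 8.81×10⁻¹⁰ A = 881 pA

881 pA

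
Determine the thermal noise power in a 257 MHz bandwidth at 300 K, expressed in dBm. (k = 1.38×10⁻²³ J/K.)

−89.7 dBm

P_n = kTB = 1.38×10⁻²³ × 300 × 2.57×10⁸ = 1.06×10⁻¹² W
In dBm: 10 log₁₀(1.06×10⁻¹² / 10⁻³) = −89.7 dBm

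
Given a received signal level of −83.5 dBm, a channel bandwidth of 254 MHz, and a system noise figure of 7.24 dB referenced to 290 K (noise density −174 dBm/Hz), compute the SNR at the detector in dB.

−0.8 dB

Noise floor: N = −174 + 10 log₁₀(B) + NF
10 log₁₀(2.54×10⁸) = 84.05 dB
N = −174 + 84.05 + 7.24 = −82.71 dBm
SNR = P_sig − N = −83.5 − (−82.71) = −0.79 dB → −0.8 dB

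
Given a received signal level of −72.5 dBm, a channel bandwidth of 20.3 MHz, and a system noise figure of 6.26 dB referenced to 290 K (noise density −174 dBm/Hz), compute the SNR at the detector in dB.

22.2 dB

Noise floor: N = −174 + 10 log₁₀(B) + NF
10 log₁₀(2.03×10⁷) = 73.07 dB
N = −174 + 73.07 + 6.26 = −94.67 dBm
SNR = P_sig − N = −72.5 − (−94.67) = 22.17 dB → 22.2 dB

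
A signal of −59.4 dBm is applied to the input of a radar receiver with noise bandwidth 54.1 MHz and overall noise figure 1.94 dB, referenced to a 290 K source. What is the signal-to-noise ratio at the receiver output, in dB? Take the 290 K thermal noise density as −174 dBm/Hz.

Noise floor: N = −174 + 10 log₁₀(B) + NF
10 log₁₀(5.41×10⁷) = 77.33 dB
N = −174 + 77.33 + 1.94 = −94.73 dBm
SNR = P_sig − N = −59.4 − (−94.73) = 35.33 dB → 35.3 dB

35.3 dB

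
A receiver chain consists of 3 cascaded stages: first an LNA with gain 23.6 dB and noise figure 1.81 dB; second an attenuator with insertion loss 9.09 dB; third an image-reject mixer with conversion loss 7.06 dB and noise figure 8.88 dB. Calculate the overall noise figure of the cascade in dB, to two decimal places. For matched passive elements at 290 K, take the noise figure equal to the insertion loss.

Convert to linear (a loss of L dB is a gain of −L dB): F_i = 10^(NF_i/10), G_i = 10^(G_i,dB/10)
  Stage 1: F_1 = 10^(1.81/10) = 1.517, G_1 = 10^(23.6/10) = 229.1
  Stage 2: F_2 = 10^(9.09/10) = 8.110, G_2 = 10^(−9.09/10) = 0.1233
  Stage 3: F_3 = 10^(8.88/10) = 7.727, G_3 = 10^(−7.06/10) = 0.1968
Friis cascade:
  F = 1.517 + (8.110 − 1)/229.1 + (7.727 − 1)/28.25 = 1.786
NF = 10 log₁₀(1.786) = 2.52 dB

2.52 dB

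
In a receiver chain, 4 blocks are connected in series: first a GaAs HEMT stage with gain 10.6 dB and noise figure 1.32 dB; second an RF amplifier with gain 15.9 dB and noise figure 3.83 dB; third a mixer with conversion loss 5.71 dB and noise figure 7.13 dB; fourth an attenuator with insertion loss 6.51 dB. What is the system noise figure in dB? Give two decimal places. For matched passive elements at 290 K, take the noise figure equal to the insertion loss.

Convert to linear (a loss of L dB is a gain of −L dB): F_i = 10^(NF_i/10), G_i = 10^(G_i,dB/10)
  Stage 1: F_1 = 10^(1.32/10) = 1.355, G_1 = 10^(10.6/10) = 11.48
  Stage 2: F_2 = 10^(3.83/10) = 2.415, G_2 = 10^(15.9/10) = 38.90
  Stage 3: F_3 = 10^(7.13/10) = 5.164, G_3 = 10^(−5.71/10) = 0.2685
  Stage 4: F_4 = 10^(6.51/10) = 4.477, G_4 = 10^(−6.51/10) = 0.2234
Friis cascade:
  F = 1.355 + (2.415 − 1)/11.48 + (5.164 − 1)/446.7 + (4.477 − 1)/119.9 = 1.517
NF = 10 log₁₀(1.517) = 1.81 dB

1.81 dB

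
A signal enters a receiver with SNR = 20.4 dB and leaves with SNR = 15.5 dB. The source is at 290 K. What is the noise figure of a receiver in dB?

NF (dB) = SNR_in(dB) − SNR_out(dB) when the source is at T₀
NF = 20.4 − 15.5 = 4.9 dB

4.9 dB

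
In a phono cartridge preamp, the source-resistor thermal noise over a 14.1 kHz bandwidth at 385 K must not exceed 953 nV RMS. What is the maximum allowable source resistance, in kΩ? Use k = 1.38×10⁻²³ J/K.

3.03 kΩ

Johnson–Nyquist: V_n = √(4kTRB) ⇒ R = V_n² / (4kTB)
4kTB = 4 × 1.38×10⁻²³ × 385 × 1.41×10⁴ = 3.00×10⁻¹⁶
R = (9.53×10⁻⁷)² / 3.00×10⁻¹⁶ = 3.03×10³ Ω = 3.03 kΩ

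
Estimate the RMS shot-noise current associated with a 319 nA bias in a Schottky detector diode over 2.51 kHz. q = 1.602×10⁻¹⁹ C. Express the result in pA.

16.0 pA

I_n = √(2qI·B)
2qI·B = 2 × 1.602×10⁻¹⁹ × 3.19×10⁻⁷ × 2.51×10³ = 2.57×10⁻²² A²
I_n = √(2.57×10⁻²²) = 1.60×10⁻¹¹ A = 16.0 pA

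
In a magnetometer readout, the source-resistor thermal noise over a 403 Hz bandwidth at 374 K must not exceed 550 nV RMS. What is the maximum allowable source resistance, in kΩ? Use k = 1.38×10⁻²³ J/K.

36.4 kΩ

Johnson–Nyquist: V_n = √(4kTRB) ⇒ R = V_n² / (4kTB)
4kTB = 4 × 1.38×10⁻²³ × 374 × 4.03×10² = 8.32×10⁻¹⁸
R = (5.50×10⁻⁷)² / 8.32×10⁻¹⁸ = 3.64×10⁴ Ω = 36.4 kΩ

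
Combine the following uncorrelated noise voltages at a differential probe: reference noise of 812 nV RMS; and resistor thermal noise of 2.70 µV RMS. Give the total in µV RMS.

Uncorrelated sources add in power (mean-square): V_tot = √(ΣV_i²)
V_tot = √[(8.12×10⁻⁷)² + (2.70×10⁻⁶)²] = 2.82×10⁻⁶ V = 2.82 µV

2.82 µV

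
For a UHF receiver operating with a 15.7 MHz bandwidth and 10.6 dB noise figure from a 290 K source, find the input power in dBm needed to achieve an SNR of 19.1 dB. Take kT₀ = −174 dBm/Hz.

Sensitivity = −174 + 10 log₁₀(B) + NF + SNR_min
= −174 + 71.96 + 10.6 + 19.1
= −72.34 dBm → −72.3 dBm

−72.3 dBm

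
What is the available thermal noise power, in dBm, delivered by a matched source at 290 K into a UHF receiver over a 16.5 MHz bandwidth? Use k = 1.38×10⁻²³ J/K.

−101.8 dBm

P_n = kTB = 1.38×10⁻²³ × 290 × 1.65×10⁷ = 6.60×10⁻¹⁴ W
In dBm: 10 log₁₀(6.60×10⁻¹⁴ / 10⁻³) = −101.8 dBm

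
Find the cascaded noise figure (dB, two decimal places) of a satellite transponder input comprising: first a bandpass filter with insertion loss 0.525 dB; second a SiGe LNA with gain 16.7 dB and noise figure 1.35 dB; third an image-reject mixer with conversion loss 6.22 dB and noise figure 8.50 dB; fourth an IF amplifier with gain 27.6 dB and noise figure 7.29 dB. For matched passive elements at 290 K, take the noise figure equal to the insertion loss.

3.28 dB

Convert to linear (a loss of L dB is a gain of −L dB): F_i = 10^(NF_i/10), G_i = 10^(G_i,dB/10)
  Stage 1: F_1 = 10^(0.525/10) = 1.128, G_1 = 10^(−0.525/10) = 0.8861
  Stage 2: F_2 = 10^(1.35/10) = 1.365, G_2 = 10^(16.7/10) = 46.77
  Stage 3: F_3 = 10^(8.50/10) = 7.079, G_3 = 10^(−6.22/10) = 0.2388
  Stage 4: F_4 = 10^(7.29/10) = 5.358, G_4 = 10^(27.6/10) = 575.4
Friis cascade:
  F = 1.128 + (1.365 − 1)/0.8861 + (7.079 − 1)/41.45 + (5.358 − 1)/9.897 = 2.127
NF = 10 log₁₀(2.127) = 3.28 dB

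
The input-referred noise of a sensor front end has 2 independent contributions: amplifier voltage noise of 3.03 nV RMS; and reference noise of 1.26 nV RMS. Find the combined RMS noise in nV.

3.28 nV

Uncorrelated sources add in power (mean-square): V_tot = √(ΣV_i²)
V_tot = √[(3.03×10⁻⁹)² + (1.26×10⁻⁹)²] = 3.28×10⁻⁹ V = 3.28 nV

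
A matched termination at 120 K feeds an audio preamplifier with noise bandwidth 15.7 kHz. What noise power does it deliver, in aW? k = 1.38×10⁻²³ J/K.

26.0 aW

P_n = kTB = 1.38×10⁻²³ × 120 × 1.57×10⁴ = 2.60×10⁻¹⁷ W = 26.0 aW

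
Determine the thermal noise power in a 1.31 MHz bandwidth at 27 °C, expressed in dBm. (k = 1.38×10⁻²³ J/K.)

−112.7 dBm

T = 27 °C + 273.15 = 300.15 K
P_n = kTB = 1.38×10⁻²³ × 300.15 × 1.31×10⁶ = 5.43×10⁻¹⁵ W
In dBm: 10 log₁₀(5.43×10⁻¹⁵ / 10⁻³) = −112.7 dBm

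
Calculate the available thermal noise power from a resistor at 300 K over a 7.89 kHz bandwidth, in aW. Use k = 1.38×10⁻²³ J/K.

P_n = kTB = 1.38×10⁻²³ × 300 × 7.89×10³ = 3.27×10⁻¹⁷ W = 32.7 aW

32.7 aW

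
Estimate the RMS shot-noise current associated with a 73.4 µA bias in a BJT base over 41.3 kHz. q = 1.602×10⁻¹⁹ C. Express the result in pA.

986 pA

I_n = √(2qI·B)
2qI·B = 2 × 1.602×10⁻¹⁹ × 7.34×10⁻⁵ × 4.13×10⁴ = 9.71×10⁻¹⁹ A²
I_n = √(9.71×10⁻¹⁹) = 9.86×10⁻¹⁰ A = 986 pA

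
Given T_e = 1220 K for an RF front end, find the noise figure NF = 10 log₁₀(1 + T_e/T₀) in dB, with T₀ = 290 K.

F = 1 + T_e/T₀ = 1 + 1220/290 = 5.2069
NF = 10 log₁₀(5.2069) = 7.17 dB

7.17 dB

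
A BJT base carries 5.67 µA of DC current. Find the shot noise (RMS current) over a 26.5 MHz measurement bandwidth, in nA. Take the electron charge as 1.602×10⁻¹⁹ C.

6.94 nA

I_n = √(2qI·B)
2qI·B = 2 × 1.602×10⁻¹⁹ × 5.67×10⁻⁶ × 2.65×10⁷ = 4.81×10⁻¹⁷ A²
I_n = √(4.81×10⁻¹⁷) = 6.94×10⁻⁹ A = 6.94 nA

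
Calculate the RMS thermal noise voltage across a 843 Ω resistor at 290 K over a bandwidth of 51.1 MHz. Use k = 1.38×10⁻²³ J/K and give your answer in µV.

26.3 µV

V_n = √(4kTRB)
4kTRB = 4 × 1.38×10⁻²³ × 290 × 8.43×10² × 5.11×10⁷ = 6.90×10⁻¹⁰ V²
V_n = √(6.90×10⁻¹⁰) = 2.63×10⁻⁵ V = 26.3 µV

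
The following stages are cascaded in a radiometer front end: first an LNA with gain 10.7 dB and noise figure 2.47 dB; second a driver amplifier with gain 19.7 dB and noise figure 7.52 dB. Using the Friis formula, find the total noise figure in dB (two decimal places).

Convert to linear (a loss of L dB is a gain of −L dB): F_i = 10^(NF_i/10), G_i = 10^(G_i,dB/10)
  Stage 1: F_1 = 10^(2.47/10) = 1.766, G_1 = 10^(10.7/10) = 11.75
  Stage 2: F_2 = 10^(7.52/10) = 5.649, G_2 = 10^(19.7/10) = 93.33
Friis cascade:
  F = 1.766 + (5.649 − 1)/11.75 = 2.162
NF = 10 log₁₀(2.162) = 3.35 dB

3.35 dB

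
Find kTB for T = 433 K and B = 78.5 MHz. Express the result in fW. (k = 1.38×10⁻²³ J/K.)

469 fW

P_n = kTB = 1.38×10⁻²³ × 433 × 7.85×10⁷ = 4.69×10⁻¹³ W = 469 fW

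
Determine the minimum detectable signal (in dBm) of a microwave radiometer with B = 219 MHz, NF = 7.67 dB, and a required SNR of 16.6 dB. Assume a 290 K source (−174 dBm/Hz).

Sensitivity = −174 + 10 log₁₀(B) + NF + SNR_min
= −174 + 83.4 + 7.67 + 16.6
= −66.33 dBm → −66.3 dBm

−66.3 dBm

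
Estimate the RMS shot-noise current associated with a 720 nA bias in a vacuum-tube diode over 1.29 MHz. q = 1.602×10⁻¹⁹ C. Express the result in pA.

546 pA

I_n = √(2qI·B)
2qI·B = 2 × 1.602×10⁻¹⁹ × 7.20×10⁻⁷ × 1.29×10⁶ = 2.98×10⁻¹⁹ A²
I_n = √(2.98×10⁻¹⁹) = 5.46×10⁻¹⁰ A = 546 pA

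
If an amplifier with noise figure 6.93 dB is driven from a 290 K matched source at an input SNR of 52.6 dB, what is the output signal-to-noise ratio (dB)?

45.67 dB

By definition F = SNR_in/SNR_out, so in dB: SNR_out = SNR_in − NF
SNR_out = 52.6 − 6.93 = 45.67 dB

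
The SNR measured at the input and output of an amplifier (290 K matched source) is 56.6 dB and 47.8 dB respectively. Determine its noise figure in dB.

NF (dB) = SNR_in(dB) − SNR_out(dB) when the source is at T₀
NF = 56.6 − 47.8 = 8.8 dB

8.8 dB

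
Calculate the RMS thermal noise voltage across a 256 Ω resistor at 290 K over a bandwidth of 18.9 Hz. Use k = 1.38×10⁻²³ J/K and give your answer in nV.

V_n = √(4kTRB)
4kTRB = 4 × 1.38×10⁻²³ × 290 × 2.56×10² × 1.89×10¹ = 7.75×10⁻¹⁷ V²
V_n = √(7.75×10⁻¹⁷) = 8.80×10⁻⁹ V = 8.80 nV

8.80 nV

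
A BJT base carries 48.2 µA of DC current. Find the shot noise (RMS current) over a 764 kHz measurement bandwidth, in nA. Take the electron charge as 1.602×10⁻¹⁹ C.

3.43 nA

I_n = √(2qI·B)
2qI·B = 2 × 1.602×10⁻¹⁹ × 4.82×10⁻⁵ × 7.64×10⁵ = 1.18×10⁻¹⁷ A²
I_n = √(1.18×10⁻¹⁷) = 3.43×10⁻⁹ A = 3.43 nA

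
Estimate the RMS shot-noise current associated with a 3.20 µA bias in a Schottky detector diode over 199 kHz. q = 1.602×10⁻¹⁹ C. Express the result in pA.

I_n = √(2qI·B)
2qI·B = 2 × 1.602×10⁻¹⁹ × 3.20×10⁻⁶ × 1.99×10⁵ = 2.04×10⁻¹⁹ A²
I_n = √(2.04×10⁻¹⁹) = 4.52×10⁻¹⁰ A = 452 pA

452 pA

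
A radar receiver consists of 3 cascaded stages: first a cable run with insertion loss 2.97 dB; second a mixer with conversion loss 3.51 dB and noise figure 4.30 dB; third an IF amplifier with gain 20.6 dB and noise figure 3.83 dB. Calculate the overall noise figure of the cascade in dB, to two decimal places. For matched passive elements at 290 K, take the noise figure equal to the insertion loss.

10.65 dB

Convert to linear (a loss of L dB is a gain of −L dB): F_i = 10^(NF_i/10), G_i = 10^(G_i,dB/10)
  Stage 1: F_1 = 10^(2.97/10) = 1.982, G_1 = 10^(−2.97/10) = 0.5047
  Stage 2: F_2 = 10^(4.30/10) = 2.692, G_2 = 10^(−3.51/10) = 0.4457
  Stage 3: F_3 = 10^(3.83/10) = 2.415, G_3 = 10^(20.6/10) = 114.8
Friis cascade:
  F = 1.982 + (2.692 − 1)/0.5047 + (2.415 − 1)/0.2249 = 11.63
NF = 10 log₁₀(11.63) = 10.65 dB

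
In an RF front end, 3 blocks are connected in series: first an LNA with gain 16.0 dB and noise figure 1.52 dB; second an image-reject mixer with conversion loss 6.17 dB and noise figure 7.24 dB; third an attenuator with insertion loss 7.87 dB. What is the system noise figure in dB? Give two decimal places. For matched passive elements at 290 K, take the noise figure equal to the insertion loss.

3.14 dB

Convert to linear (a loss of L dB is a gain of −L dB): F_i = 10^(NF_i/10), G_i = 10^(G_i,dB/10)
  Stage 1: F_1 = 10^(1.52/10) = 1.419, G_1 = 10^(16.0/10) = 39.81
  Stage 2: F_2 = 10^(7.24/10) = 5.297, G_2 = 10^(−6.17/10) = 0.2415
  Stage 3: F_3 = 10^(7.87/10) = 6.124, G_3 = 10^(−7.87/10) = 0.1633
Friis cascade:
  F = 1.419 + (5.297 − 1)/39.81 + (6.124 − 1)/9.616 = 2.060
NF = 10 log₁₀(2.060) = 3.14 dB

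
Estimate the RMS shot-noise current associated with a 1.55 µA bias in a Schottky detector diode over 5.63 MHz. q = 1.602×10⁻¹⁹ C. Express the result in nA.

1.67 nA

I_n = √(2qI·B)
2qI·B = 2 × 1.602×10⁻¹⁹ × 1.55×10⁻⁶ × 5.63×10⁶ = 2.80×10⁻¹⁸ A²
I_n = √(2.80×10⁻¹⁸) = 1.67×10⁻⁹ A = 1.67 nA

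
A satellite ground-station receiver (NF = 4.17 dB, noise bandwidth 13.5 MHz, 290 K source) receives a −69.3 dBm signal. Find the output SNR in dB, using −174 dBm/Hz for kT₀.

Noise floor: N = −174 + 10 log₁₀(B) + NF
10 log₁₀(1.35×10⁷) = 71.3 dB
N = −174 + 71.3 + 4.17 = −98.53 dBm
SNR = P_sig − N = −69.3 − (−98.53) = 29.23 dB → 29.2 dB

29.2 dB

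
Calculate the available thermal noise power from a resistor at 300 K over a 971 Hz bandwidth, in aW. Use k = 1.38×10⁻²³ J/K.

P_n = kTB = 1.38×10⁻²³ × 300 × 9.71×10² = 4.02×10⁻¹⁸ W = 4.02 aW

4.02 aW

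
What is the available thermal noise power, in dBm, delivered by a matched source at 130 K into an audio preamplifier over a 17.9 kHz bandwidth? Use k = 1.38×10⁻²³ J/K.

−134.9 dBm

P_n = kTB = 1.38×10⁻²³ × 130 × 1.79×10⁴ = 3.21×10⁻¹⁷ W
In dBm: 10 log₁₀(3.21×10⁻¹⁷ / 10⁻³) = −134.9 dBm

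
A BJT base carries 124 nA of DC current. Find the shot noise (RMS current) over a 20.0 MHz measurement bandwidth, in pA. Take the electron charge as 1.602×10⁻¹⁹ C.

I_n = √(2qI·B)
2qI·B = 2 × 1.602×10⁻¹⁹ × 1.24×10⁻⁷ × 2.00×10⁷ = 7.95×10⁻¹⁹ A²
I_n = √(7.95×10⁻¹⁹) = 8.91×10⁻¹⁰ A = 891 pA

891 pA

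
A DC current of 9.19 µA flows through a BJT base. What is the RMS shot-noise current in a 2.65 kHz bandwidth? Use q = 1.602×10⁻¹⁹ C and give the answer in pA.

I_n = √(2qI·B)
2qI·B = 2 × 1.602×10⁻¹⁹ × 9.19×10⁻⁶ × 2.65×10³ = 7.80×10⁻²¹ A²
I_n = √(7.80×10⁻²¹) = 8.83×10⁻¹¹ A = 88.3 pA

88.3 pA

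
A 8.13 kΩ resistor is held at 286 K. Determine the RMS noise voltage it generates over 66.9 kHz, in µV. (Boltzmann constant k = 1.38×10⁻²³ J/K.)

2.93 µV

V_n = √(4kTRB)
4kTRB = 4 × 1.38×10⁻²³ × 286 × 8.13×10³ × 6.69×10⁴ = 8.59×10⁻¹² V²
V_n = √(8.59×10⁻¹²) = 2.93×10⁻⁶ V = 2.93 µV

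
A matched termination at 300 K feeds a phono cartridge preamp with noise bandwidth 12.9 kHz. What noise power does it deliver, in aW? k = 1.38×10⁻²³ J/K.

P_n = kTB = 1.38×10⁻²³ × 300 × 1.29×10⁴ = 5.34×10⁻¹⁷ W = 53.4 aW

53.4 aW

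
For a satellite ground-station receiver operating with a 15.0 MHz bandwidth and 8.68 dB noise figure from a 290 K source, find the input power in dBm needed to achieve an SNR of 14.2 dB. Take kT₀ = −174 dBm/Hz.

−79.4 dBm

Sensitivity = −174 + 10 log₁₀(B) + NF + SNR_min
= −174 + 71.76 + 8.68 + 14.2
= −79.36 dBm → −79.4 dBm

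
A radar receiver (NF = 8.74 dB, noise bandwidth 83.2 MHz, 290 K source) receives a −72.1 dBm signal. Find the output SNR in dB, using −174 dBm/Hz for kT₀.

Noise floor: N = −174 + 10 log₁₀(B) + NF
10 log₁₀(8.32×10⁷) = 79.2 dB
N = −174 + 79.2 + 8.74 = −86.06 dBm
SNR = P_sig − N = −72.1 − (−86.06) = 13.96 dB → 14.0 dB

14.0 dB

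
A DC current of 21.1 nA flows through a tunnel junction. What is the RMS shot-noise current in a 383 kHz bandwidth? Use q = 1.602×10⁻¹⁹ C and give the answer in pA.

I_n = √(2qI·B)
2qI·B = 2 × 1.602×10⁻¹⁹ × 2.11×10⁻⁸ × 3.83×10⁵ = 2.59×10⁻²¹ A²
I_n = √(2.59×10⁻²¹) = 5.09×10⁻¹¹ A = 50.9 pA

50.9 pA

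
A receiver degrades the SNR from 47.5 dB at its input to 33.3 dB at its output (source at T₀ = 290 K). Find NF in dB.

14.2 dB

NF (dB) = SNR_in(dB) − SNR_out(dB) when the source is at T₀
NF = 47.5 − 33.3 = 14.2 dB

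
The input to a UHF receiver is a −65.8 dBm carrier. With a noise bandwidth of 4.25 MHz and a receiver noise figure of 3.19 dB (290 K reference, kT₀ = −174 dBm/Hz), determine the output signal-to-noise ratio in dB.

Noise floor: N = −174 + 10 log₁₀(B) + NF
10 log₁₀(4.25×10⁶) = 66.28 dB
N = −174 + 66.28 + 3.19 = −104.53 dBm
SNR = P_sig − N = −65.8 − (−104.53) = 38.73 dB → 38.7 dB

38.7 dB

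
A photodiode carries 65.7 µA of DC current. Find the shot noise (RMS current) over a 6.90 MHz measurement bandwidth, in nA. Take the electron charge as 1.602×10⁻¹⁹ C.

I_n = √(2qI·B)
2qI·B = 2 × 1.602×10⁻¹⁹ × 6.57×10⁻⁵ × 6.90×10⁶ = 1.45×10⁻¹⁶ A²
I_n = √(1.45×10⁻¹⁶) = 1.21×10⁻⁸ A = 12.1 nA

12.1 nA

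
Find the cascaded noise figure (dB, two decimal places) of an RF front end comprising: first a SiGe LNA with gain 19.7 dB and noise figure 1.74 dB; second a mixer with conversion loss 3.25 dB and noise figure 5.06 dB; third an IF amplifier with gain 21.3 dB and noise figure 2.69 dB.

Convert to linear (a loss of L dB is a gain of −L dB): F_i = 10^(NF_i/10), G_i = 10^(G_i,dB/10)
  Stage 1: F_1 = 10^(1.74/10) = 1.493, G_1 = 10^(19.7/10) = 93.33
  Stage 2: F_2 = 10^(5.06/10) = 3.206, G_2 = 10^(−3.25/10) = 0.4732
  Stage 3: F_3 = 10^(2.69/10) = 1.858, G_3 = 10^(21.3/10) = 134.9
Friis cascade:
  F = 1.493 + (3.206 − 1)/93.33 + (1.858 − 1)/44.16 = 1.536
NF = 10 log₁₀(1.536) = 1.86 dB

1.86 dB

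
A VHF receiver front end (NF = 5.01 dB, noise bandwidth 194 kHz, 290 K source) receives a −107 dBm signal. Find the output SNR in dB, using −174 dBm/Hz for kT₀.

9.1 dB

Noise floor: N = −174 + 10 log₁₀(B) + NF
10 log₁₀(1.94×10⁵) = 52.88 dB
N = −174 + 52.88 + 5.01 = −116.11 dBm
SNR = P_sig − N = −107 − (−116.11) = 9.11 dB → 9.1 dB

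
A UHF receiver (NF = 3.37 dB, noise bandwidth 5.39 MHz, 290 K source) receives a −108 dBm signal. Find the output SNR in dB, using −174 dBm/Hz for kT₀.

Noise floor: N = −174 + 10 log₁₀(B) + NF
10 log₁₀(5.39×10⁶) = 67.32 dB
N = −174 + 67.32 + 3.37 = −103.31 dBm
SNR = P_sig − N = −108 − (−103.31) = −4.69 dB → −4.7 dB

−4.7 dB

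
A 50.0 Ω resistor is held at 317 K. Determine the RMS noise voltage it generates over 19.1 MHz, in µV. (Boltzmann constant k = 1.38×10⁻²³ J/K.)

4.09 µV

V_n = √(4kTRB)
4kTRB = 4 × 1.38×10⁻²³ × 317 × 5.00×10¹ × 1.91×10⁷ = 1.67×10⁻¹¹ V²
V_n = √(1.67×10⁻¹¹) = 4.09×10⁻⁶ V = 4.09 µV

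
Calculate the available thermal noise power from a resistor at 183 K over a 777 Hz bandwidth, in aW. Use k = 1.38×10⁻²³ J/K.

P_n = kTB = 1.38×10⁻²³ × 183 × 7.77×10² = 1.96×10⁻¹⁸ W = 1.96 aW

1.96 aW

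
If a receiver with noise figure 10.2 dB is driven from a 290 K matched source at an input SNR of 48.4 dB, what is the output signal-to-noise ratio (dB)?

By definition F = SNR_in/SNR_out, so in dB: SNR_out = SNR_in − NF
SNR_out = 48.4 − 10.2 = 38.2 dB

38.2 dB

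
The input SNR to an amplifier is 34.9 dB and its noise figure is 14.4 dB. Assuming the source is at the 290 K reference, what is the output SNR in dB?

By definition F = SNR_in/SNR_out, so in dB: SNR_out = SNR_in − NF
SNR_out = 34.9 − 14.4 = 20.5 dB

20.5 dB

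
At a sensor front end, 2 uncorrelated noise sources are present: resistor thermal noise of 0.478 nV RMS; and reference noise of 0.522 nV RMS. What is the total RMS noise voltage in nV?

Uncorrelated sources add in power (mean-square): V_tot = √(ΣV_i²)
V_tot = √[(4.78×10⁻¹⁰)² + (5.22×10⁻¹⁰)²] = 7.08×10⁻¹⁰ V = 0.708 nV

0.708 nV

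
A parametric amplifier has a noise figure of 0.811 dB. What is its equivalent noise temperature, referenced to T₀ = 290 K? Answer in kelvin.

59.5 K

F = 10^(0.811/10) = 1.20531
T_e = (F − 1)·T₀ = (1.20531 − 1) × 290 = 59.5 K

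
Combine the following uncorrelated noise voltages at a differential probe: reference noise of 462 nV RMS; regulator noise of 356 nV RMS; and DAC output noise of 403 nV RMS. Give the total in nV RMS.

709 nV

Uncorrelated sources add in power (mean-square): V_tot = √(ΣV_i²)
V_tot = √[(4.62×10⁻⁷)² + (3.56×10⁻⁷)² + (4.03×10⁻⁷)²] = 7.09×10⁻⁷ V = 709 nV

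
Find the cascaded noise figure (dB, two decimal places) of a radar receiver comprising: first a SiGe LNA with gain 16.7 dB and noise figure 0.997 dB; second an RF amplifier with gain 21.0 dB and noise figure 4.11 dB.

1.11 dB

Convert to linear (a loss of L dB is a gain of −L dB): F_i = 10^(NF_i/10), G_i = 10^(G_i,dB/10)
  Stage 1: F_1 = 10^(0.997/10) = 1.258, G_1 = 10^(16.7/10) = 46.77
  Stage 2: F_2 = 10^(4.11/10) = 2.576, G_2 = 10^(21.0/10) = 125.9
Friis cascade:
  F = 1.258 + (2.576 − 1)/46.77 = 1.292
NF = 10 log₁₀(1.292) = 1.11 dB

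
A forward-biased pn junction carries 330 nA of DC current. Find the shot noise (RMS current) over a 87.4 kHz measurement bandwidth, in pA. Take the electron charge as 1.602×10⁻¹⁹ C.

96.1 pA

I_n = √(2qI·B)
2qI·B = 2 × 1.602×10⁻¹⁹ × 3.30×10⁻⁷ × 8.74×10⁴ = 9.24×10⁻²¹ A²
I_n = √(9.24×10⁻²¹) = 9.61×10⁻¹¹ A = 96.1 pA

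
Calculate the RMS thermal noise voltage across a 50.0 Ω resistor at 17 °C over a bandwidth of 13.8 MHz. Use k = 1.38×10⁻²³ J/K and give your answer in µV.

3.32 µV

T = 17 °C + 273.15 = 290.15 K
V_n = √(4kTRB)
4kTRB = 4 × 1.38×10⁻²³ × 290.15 × 5.00×10¹ × 1.38×10⁷ = 1.11×10⁻¹¹ V²
V_n = √(1.11×10⁻¹¹) = 3.32×10⁻⁶ V = 3.32 µV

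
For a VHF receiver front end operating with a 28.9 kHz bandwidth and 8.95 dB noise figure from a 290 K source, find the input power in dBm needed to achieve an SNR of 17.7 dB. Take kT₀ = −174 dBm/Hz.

Sensitivity = −174 + 10 log₁₀(B) + NF + SNR_min
= −174 + 44.61 + 8.95 + 17.7
= −102.74 dBm → −102.7 dBm

−102.7 dBm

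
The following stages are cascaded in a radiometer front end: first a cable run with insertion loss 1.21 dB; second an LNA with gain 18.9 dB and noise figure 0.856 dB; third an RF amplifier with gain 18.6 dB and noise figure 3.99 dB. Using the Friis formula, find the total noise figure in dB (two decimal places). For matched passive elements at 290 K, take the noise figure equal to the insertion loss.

Convert to linear (a loss of L dB is a gain of −L dB): F_i = 10^(NF_i/10), G_i = 10^(G_i,dB/10)
  Stage 1: F_1 = 10^(1.21/10) = 1.321, G_1 = 10^(−1.21/10) = 0.7568
  Stage 2: F_2 = 10^(0.856/10) = 1.218, G_2 = 10^(18.9/10) = 77.62
  Stage 3: F_3 = 10^(3.99/10) = 2.506, G_3 = 10^(18.6/10) = 72.44
Friis cascade:
  F = 1.321 + (1.218 − 1)/0.7568 + (2.506 − 1)/58.75 = 1.635
NF = 10 log₁₀(1.635) = 2.13 dB

2.13 dB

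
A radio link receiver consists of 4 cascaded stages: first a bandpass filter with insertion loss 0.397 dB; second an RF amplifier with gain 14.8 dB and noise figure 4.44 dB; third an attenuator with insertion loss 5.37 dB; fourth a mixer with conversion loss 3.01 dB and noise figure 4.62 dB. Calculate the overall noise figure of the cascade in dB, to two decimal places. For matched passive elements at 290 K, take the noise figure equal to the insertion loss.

Convert to linear (a loss of L dB is a gain of −L dB): F_i = 10^(NF_i/10), G_i = 10^(G_i,dB/10)
  Stage 1: F_1 = 10^(0.397/10) = 1.096, G_1 = 10^(−0.397/10) = 0.9126
  Stage 2: F_2 = 10^(4.44/10) = 2.780, G_2 = 10^(14.8/10) = 30.20
  Stage 3: F_3 = 10^(5.37/10) = 3.443, G_3 = 10^(−5.37/10) = 0.2904
  Stage 4: F_4 = 10^(4.62/10) = 2.897, G_4 = 10^(−3.01/10) = 0.5000
Friis cascade:
  F = 1.096 + (2.780 − 1)/0.9126 + (3.443 − 1)/27.56 + (2.897 − 1)/8.004 = 3.372
NF = 10 log₁₀(3.372) = 5.28 dB

5.28 dB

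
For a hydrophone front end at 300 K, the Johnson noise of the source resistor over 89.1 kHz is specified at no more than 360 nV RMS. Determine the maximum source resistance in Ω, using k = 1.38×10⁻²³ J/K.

87.8 Ω

Johnson–Nyquist: V_n = √(4kTRB) ⇒ R = V_n² / (4kTB)
4kTB = 4 × 1.38×10⁻²³ × 300 × 8.91×10⁴ = 1.48×10⁻¹⁵
R = (3.60×10⁻⁷)² / 1.48×10⁻¹⁵ = 8.78×10¹ Ω = 87.8 Ω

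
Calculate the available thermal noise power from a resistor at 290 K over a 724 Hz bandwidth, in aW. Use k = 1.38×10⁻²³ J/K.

P_n = kTB = 1.38×10⁻²³ × 290 × 7.24×10² = 2.90×10⁻¹⁸ W = 2.90 aW

2.90 aW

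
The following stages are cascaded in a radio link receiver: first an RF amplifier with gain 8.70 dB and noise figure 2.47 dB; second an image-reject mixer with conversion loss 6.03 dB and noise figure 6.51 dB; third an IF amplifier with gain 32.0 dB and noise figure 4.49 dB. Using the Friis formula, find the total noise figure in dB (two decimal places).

5.07 dB

Convert to linear (a loss of L dB is a gain of −L dB): F_i = 10^(NF_i/10), G_i = 10^(G_i,dB/10)
  Stage 1: F_1 = 10^(2.47/10) = 1.766, G_1 = 10^(8.70/10) = 7.413
  Stage 2: F_2 = 10^(6.51/10) = 4.477, G_2 = 10^(−6.03/10) = 0.2495
  Stage 3: F_3 = 10^(4.49/10) = 2.812, G_3 = 10^(32.0/10) = 1585
Friis cascade:
  F = 1.766 + (4.477 − 1)/7.413 + (2.812 − 1)/1.849 = 3.215
NF = 10 log₁₀(3.215) = 5.07 dB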